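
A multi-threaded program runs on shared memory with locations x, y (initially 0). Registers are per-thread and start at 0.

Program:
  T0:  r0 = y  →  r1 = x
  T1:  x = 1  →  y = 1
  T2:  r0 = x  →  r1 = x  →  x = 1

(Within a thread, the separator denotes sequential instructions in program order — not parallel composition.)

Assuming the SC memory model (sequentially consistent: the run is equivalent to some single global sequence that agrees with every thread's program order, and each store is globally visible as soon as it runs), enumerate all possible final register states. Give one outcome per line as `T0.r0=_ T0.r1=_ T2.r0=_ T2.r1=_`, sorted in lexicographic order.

T0.r0=0 T0.r1=0 T2.r0=0 T2.r1=0
T0.r0=0 T0.r1=0 T2.r0=0 T2.r1=1
T0.r0=0 T0.r1=0 T2.r0=1 T2.r1=1
T0.r0=0 T0.r1=1 T2.r0=0 T2.r1=0
T0.r0=0 T0.r1=1 T2.r0=0 T2.r1=1
T0.r0=0 T0.r1=1 T2.r0=1 T2.r1=1
T0.r0=1 T0.r1=1 T2.r0=0 T2.r1=0
T0.r0=1 T0.r1=1 T2.r0=0 T2.r1=1
T0.r0=1 T0.r1=1 T2.r0=1 T2.r1=1

outcome vector order: (T0.r0,T0.r1,T2.r0,T2.r1)
|SC outcomes| = 9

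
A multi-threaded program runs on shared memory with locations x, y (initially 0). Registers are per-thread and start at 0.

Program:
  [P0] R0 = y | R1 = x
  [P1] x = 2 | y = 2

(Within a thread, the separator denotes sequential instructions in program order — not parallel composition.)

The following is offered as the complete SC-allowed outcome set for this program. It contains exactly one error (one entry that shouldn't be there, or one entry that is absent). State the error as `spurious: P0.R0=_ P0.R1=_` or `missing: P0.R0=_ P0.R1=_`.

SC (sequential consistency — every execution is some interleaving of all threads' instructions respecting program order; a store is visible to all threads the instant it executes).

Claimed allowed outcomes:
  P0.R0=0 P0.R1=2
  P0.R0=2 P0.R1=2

missing: P0.R0=0 P0.R1=0

outcome vector order: (P0.R0,P0.R1)
[SC] allowed = {00; 02; 22}
SC∖claimed = {00}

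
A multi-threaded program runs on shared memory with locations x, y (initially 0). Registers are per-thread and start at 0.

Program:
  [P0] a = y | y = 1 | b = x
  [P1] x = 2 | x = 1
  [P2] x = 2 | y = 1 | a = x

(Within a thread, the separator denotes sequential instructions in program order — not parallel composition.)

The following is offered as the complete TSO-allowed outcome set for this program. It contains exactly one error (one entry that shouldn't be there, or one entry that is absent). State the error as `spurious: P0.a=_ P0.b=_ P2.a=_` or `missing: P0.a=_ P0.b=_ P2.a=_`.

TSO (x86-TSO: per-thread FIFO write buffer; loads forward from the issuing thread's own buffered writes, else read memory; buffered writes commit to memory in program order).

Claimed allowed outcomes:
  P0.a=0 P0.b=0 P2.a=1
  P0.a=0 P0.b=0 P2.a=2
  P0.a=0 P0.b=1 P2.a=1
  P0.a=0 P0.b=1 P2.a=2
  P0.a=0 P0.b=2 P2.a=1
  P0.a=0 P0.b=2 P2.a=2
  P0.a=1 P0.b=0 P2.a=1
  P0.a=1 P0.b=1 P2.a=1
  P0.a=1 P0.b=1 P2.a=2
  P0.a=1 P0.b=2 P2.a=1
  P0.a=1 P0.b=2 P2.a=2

outcome vector order: (P0.a,P0.b,P2.a)
TSO: 10 outcomes — {0/0/1, 0/0/2, 0/1/1, 0/1/2, 0/2/1, 0/2/2, 1/1/1, 1/1/2, 1/2/1, 1/2/2}
claimed∖TSO = {1/0/1}

spurious: P0.a=1 P0.b=0 P2.a=1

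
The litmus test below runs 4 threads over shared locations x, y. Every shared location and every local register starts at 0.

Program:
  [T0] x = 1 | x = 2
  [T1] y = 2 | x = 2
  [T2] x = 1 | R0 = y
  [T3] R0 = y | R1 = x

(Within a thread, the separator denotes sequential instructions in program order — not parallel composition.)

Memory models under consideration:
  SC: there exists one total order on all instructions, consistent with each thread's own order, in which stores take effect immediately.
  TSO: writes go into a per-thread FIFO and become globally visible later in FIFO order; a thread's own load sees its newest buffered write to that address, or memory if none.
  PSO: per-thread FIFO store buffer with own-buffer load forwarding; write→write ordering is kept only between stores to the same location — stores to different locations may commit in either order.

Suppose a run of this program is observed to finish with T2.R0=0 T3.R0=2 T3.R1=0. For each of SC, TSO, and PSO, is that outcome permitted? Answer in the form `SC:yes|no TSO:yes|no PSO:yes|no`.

SC:no TSO:yes PSO:yes

outcome vector order: (T2.R0,T3.R0,T3.R1)
under SC → (0,0,0); (0,0,1); (0,0,2); (0,2,1); (0,2,2); (2,0,0); (2,0,1); (2,0,2); (2,2,0); (2,2,1); (2,2,2)
under TSO → (0,0,0); (0,0,1); (0,0,2); (0,2,0); (0,2,1); (0,2,2); (2,0,0); (2,0,1); (2,0,2); (2,2,0); (2,2,1); (2,2,2)
under PSO → (0,0,0); (0,0,1); (0,0,2); (0,2,0); (0,2,1); (0,2,2); (2,0,0); (2,0,1); (2,0,2); (2,2,0); (2,2,1); (2,2,2)
target (0,2,0) ∈ {TSO,PSO}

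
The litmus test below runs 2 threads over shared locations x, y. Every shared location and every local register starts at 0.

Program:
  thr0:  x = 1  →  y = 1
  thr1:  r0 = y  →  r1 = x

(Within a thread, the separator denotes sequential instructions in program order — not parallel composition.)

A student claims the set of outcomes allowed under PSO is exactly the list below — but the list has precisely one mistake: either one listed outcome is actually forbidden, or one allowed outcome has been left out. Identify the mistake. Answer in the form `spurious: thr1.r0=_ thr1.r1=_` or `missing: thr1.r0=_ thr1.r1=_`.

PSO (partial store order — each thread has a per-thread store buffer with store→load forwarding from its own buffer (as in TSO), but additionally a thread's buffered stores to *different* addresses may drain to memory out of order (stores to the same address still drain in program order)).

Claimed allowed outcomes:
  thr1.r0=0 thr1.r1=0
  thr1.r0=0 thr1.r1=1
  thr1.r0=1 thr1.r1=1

outcome vector order: (thr1.r0,thr1.r1)
under PSO → 00; 01; 10; 11
PSO∖claimed = {10}

missing: thr1.r0=1 thr1.r1=0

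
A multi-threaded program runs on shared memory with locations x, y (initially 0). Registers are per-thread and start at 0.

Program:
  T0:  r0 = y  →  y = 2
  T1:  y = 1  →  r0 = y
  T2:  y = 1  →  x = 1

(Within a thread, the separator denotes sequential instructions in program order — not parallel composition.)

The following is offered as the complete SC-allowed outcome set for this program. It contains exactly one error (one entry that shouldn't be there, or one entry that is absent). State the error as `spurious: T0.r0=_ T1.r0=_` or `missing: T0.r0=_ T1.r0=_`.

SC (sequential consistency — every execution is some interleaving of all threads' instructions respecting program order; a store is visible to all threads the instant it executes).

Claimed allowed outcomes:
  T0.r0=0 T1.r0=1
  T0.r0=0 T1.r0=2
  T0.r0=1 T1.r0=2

missing: T0.r0=1 T1.r0=1

outcome vector order: (T0.r0,T1.r0)
[SC] allowed = {01 02 11 12}
SC∖claimed = {11}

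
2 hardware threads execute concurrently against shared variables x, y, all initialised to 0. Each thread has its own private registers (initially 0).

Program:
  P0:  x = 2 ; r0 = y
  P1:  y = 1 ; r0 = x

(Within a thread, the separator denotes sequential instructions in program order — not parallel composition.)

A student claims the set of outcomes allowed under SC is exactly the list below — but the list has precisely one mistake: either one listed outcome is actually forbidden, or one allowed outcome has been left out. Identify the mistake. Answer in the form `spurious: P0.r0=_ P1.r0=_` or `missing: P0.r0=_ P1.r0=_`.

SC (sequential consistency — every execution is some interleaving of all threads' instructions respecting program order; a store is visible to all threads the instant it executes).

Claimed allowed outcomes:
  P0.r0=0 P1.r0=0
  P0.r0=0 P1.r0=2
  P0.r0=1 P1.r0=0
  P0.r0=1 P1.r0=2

spurious: P0.r0=0 P1.r0=0

outcome vector order: (P0.r0,P1.r0)
under SC → 0/2 1/0 1/2
claimed∖SC = {0/0}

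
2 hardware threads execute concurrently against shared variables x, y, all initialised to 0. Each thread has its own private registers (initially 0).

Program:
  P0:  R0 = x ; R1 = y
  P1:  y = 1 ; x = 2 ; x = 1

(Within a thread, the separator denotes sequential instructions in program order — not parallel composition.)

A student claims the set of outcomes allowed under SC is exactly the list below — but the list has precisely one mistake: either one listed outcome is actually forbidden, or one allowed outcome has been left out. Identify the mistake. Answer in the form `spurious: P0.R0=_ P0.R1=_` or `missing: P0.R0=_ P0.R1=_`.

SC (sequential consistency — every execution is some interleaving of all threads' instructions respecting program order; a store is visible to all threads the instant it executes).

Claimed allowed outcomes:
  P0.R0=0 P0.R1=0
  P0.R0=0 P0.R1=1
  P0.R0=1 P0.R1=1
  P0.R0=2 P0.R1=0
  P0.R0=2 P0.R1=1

outcome vector order: (P0.R0,P0.R1)
SC (4): 0/0; 0/1; 1/1; 2/1
claimed∖SC = {2/0}

spurious: P0.R0=2 P0.R1=0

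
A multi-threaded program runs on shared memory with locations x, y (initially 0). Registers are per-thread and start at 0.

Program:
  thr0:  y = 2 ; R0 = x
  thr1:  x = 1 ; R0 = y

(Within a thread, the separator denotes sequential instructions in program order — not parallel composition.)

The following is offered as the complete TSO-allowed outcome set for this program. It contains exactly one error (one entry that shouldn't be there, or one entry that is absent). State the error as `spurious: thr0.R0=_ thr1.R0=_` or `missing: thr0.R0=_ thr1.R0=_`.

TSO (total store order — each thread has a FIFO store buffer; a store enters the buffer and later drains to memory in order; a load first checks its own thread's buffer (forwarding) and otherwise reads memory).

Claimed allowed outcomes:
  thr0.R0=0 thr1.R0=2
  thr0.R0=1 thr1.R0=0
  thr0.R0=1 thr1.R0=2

missing: thr0.R0=0 thr1.R0=0

outcome vector order: (thr0.R0,thr1.R0)
TSO (4): 00 02 10 12
TSO∖claimed = {00}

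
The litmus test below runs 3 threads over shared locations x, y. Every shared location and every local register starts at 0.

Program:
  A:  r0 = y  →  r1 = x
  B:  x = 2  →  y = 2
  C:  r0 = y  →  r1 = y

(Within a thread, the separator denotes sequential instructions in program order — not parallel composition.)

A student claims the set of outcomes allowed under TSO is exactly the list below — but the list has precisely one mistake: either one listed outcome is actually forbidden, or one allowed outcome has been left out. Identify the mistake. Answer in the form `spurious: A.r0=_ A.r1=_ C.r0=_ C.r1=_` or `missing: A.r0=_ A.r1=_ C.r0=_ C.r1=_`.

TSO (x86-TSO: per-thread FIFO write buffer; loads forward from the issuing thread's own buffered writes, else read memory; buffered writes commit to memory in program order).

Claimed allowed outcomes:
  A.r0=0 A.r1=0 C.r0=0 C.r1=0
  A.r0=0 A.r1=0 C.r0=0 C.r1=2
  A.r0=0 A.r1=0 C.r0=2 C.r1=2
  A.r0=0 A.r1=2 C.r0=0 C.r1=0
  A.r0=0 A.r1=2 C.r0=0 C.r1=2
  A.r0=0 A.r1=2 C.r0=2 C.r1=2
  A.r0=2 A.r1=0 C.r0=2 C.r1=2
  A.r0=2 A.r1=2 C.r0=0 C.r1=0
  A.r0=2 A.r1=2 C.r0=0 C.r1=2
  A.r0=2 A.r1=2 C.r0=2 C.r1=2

outcome vector order: (A.r0,A.r1,C.r0,C.r1)
TSO: 9 outcomes — {0000; 0002; 0022; 0200; 0202; 0222; 2200; 2202; 2222}
claimed∖TSO = {2022}

spurious: A.r0=2 A.r1=0 C.r0=2 C.r1=2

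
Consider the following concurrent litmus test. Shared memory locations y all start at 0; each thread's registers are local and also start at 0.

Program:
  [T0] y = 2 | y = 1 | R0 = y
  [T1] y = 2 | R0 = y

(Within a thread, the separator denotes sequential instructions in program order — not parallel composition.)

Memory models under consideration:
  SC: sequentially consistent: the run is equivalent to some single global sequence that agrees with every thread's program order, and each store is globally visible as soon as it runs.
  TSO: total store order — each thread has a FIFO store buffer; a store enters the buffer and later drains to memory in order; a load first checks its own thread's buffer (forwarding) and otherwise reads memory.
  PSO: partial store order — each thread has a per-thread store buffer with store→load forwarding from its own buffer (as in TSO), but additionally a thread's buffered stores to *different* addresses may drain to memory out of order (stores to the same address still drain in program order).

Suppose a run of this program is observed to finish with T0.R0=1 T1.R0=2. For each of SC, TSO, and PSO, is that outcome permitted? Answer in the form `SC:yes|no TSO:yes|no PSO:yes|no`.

outcome vector order: (T0.R0,T1.R0)
under SC → <1 1>, <1 2>, <2 2>
under TSO → <1 1>, <1 2>, <2 2>
under PSO → <1 1>, <1 2>, <2 2>
target <1 2> ∈ {SC,TSO,PSO}

SC:yes TSO:yes PSO:yes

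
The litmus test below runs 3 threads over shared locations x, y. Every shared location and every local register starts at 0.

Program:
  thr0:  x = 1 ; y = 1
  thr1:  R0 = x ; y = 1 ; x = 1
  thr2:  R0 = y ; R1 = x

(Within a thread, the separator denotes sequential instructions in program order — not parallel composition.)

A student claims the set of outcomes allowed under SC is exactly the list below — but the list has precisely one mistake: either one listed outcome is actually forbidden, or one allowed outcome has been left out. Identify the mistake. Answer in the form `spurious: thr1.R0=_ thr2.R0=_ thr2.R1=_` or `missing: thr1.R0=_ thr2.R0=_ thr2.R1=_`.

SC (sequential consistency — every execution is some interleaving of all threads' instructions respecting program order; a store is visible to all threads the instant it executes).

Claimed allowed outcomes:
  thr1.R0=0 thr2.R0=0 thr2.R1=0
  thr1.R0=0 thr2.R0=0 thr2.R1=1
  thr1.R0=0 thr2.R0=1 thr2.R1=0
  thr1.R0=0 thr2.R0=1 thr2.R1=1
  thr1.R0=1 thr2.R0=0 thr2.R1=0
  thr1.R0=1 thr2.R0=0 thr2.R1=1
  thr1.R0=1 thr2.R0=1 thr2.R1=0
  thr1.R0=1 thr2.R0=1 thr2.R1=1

outcome vector order: (thr1.R0,thr2.R0,thr2.R1)
[SC] allowed = {0/0/0 0/0/1 0/1/0 0/1/1 1/0/0 1/0/1 1/1/1}
claimed∖SC = {1/1/0}

spurious: thr1.R0=1 thr2.R0=1 thr2.R1=0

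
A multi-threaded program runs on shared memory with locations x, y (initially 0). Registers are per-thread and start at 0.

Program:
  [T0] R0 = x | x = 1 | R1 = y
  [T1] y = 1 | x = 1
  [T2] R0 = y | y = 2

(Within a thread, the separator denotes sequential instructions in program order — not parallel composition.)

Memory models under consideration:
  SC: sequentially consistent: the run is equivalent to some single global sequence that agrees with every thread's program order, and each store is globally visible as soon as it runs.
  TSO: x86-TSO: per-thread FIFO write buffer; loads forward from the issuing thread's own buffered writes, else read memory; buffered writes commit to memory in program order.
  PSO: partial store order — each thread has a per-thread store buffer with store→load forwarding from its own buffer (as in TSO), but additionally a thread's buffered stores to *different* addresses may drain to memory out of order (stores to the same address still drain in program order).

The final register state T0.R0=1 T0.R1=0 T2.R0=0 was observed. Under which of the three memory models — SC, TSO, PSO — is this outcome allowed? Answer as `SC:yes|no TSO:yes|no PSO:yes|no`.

outcome vector order: (T0.R0,T0.R1,T2.R0)
SC (10): <0 0 0> <0 0 1> <0 1 0> <0 1 1> <0 2 0> <0 2 1> <1 1 0> <1 1 1> <1 2 0> <1 2 1>
TSO (10): <0 0 0> <0 0 1> <0 1 0> <0 1 1> <0 2 0> <0 2 1> <1 1 0> <1 1 1> <1 2 0> <1 2 1>
PSO (12): <0 0 0> <0 0 1> <0 1 0> <0 1 1> <0 2 0> <0 2 1> <1 0 0> <1 0 1> <1 1 0> <1 1 1> <1 2 0> <1 2 1>
target <1 0 0> ∈ {PSO}

SC:no TSO:no PSO:yes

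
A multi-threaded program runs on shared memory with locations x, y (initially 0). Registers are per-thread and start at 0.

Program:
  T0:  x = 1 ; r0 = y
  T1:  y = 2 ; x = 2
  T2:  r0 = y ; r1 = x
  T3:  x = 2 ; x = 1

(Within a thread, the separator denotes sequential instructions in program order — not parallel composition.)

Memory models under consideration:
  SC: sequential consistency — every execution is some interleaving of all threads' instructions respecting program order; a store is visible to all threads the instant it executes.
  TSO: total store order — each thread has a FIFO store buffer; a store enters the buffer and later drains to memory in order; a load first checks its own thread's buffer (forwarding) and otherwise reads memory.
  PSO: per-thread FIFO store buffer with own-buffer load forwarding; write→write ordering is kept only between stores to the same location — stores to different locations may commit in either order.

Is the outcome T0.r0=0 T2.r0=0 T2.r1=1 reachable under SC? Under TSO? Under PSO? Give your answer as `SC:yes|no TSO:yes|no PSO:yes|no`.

SC:yes TSO:yes PSO:yes

outcome vector order: (T0.r0,T2.r0,T2.r1)
[SC] allowed = {000 001 002 021 022 200 201 202 220 221 222}
[TSO] allowed = {000 001 002 020 021 022 200 201 202 220 221 222}
[PSO] allowed = {000 001 002 020 021 022 200 201 202 220 221 222}
target 001 ∈ {SC,TSO,PSO}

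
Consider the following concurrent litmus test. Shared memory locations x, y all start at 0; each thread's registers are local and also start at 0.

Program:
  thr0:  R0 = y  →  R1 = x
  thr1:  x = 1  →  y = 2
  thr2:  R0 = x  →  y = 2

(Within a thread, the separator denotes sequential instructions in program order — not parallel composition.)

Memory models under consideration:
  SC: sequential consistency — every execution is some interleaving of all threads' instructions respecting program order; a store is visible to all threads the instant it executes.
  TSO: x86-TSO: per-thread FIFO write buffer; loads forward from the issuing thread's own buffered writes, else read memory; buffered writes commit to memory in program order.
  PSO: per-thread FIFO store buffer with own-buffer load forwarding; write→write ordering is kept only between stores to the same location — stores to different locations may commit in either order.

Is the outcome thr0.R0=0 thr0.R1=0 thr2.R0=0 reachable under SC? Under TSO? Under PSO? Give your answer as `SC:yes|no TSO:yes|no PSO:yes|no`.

SC:yes TSO:yes PSO:yes

outcome vector order: (thr0.R0,thr0.R1,thr2.R0)
SC: 7 outcomes — {(0,0,0), (0,0,1), (0,1,0), (0,1,1), (2,0,0), (2,1,0), (2,1,1)}
TSO: 7 outcomes — {(0,0,0), (0,0,1), (0,1,0), (0,1,1), (2,0,0), (2,1,0), (2,1,1)}
PSO: 8 outcomes — {(0,0,0), (0,0,1), (0,1,0), (0,1,1), (2,0,0), (2,0,1), (2,1,0), (2,1,1)}
target (0,0,0) ∈ {SC,TSO,PSO}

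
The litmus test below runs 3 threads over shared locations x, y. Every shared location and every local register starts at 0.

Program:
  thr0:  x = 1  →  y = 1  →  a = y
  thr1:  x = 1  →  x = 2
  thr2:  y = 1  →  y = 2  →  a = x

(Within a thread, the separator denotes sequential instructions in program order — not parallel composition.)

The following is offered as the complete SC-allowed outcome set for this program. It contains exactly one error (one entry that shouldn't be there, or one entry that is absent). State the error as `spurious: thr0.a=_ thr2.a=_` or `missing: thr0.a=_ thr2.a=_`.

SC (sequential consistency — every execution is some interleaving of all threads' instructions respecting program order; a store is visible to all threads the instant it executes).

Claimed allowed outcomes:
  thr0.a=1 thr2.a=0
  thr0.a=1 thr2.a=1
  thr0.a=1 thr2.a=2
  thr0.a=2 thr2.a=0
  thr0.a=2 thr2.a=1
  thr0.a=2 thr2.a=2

spurious: thr0.a=2 thr2.a=0

outcome vector order: (thr0.a,thr2.a)
SC (5): 10, 11, 12, 21, 22
claimed∖SC = {20}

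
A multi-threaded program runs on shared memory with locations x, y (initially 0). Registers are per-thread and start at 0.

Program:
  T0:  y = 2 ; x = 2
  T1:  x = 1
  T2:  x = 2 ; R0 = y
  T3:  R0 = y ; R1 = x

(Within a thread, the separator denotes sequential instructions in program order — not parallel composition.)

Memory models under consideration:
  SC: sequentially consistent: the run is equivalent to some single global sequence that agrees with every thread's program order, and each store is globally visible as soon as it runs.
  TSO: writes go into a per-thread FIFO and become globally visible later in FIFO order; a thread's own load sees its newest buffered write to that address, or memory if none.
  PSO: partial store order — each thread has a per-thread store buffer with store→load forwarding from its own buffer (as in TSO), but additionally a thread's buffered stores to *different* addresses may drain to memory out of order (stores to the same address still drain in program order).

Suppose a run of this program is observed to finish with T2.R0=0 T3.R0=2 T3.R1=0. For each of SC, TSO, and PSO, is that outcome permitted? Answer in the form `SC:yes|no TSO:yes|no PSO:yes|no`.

SC:no TSO:yes PSO:yes

outcome vector order: (T2.R0,T3.R0,T3.R1)
[SC] allowed = {000 001 002 021 022 200 201 202 220 221 222}
[TSO] allowed = {000 001 002 020 021 022 200 201 202 220 221 222}
[PSO] allowed = {000 001 002 020 021 022 200 201 202 220 221 222}
target 020 ∈ {TSO,PSO}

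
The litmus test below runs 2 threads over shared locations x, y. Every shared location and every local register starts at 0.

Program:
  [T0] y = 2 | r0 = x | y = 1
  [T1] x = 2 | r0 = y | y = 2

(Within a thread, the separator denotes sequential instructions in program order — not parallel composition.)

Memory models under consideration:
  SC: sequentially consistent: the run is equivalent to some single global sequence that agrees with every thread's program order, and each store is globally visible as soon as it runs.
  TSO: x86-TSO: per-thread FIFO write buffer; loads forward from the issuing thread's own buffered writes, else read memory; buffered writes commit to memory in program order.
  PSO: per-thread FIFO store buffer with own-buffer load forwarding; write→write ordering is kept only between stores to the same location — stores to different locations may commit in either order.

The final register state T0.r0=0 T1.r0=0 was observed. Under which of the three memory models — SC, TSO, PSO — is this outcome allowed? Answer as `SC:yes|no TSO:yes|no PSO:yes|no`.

outcome vector order: (T0.r0,T1.r0)
SC (5): (0,1) (0,2) (2,0) (2,1) (2,2)
TSO (6): (0,0) (0,1) (0,2) (2,0) (2,1) (2,2)
PSO (6): (0,0) (0,1) (0,2) (2,0) (2,1) (2,2)
target (0,0) ∈ {TSO,PSO}

SC:no TSO:yes PSO:yes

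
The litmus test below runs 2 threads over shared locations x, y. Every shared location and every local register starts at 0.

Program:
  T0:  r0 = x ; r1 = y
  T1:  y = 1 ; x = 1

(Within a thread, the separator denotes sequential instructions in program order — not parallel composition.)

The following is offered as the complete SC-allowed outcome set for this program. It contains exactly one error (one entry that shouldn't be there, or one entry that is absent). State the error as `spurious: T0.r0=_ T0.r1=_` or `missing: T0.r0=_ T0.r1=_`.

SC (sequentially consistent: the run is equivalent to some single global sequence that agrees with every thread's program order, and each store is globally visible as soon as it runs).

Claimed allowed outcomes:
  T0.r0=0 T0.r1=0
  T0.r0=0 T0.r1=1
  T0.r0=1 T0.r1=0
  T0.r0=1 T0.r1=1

spurious: T0.r0=1 T0.r1=0

outcome vector order: (T0.r0,T0.r1)
SC (3): <0 0>; <0 1>; <1 1>
claimed∖SC = {<1 0>}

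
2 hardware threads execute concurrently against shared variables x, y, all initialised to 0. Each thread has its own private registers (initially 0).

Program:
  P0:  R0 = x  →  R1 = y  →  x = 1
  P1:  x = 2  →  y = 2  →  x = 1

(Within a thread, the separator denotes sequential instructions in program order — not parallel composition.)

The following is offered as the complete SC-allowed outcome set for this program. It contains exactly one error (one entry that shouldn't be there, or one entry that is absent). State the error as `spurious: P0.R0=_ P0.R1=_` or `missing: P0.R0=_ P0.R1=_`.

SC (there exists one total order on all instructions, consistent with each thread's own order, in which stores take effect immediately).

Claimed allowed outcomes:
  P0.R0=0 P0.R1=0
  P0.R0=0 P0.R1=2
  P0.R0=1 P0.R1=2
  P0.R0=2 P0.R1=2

outcome vector order: (P0.R0,P0.R1)
[SC] allowed = {0/0, 0/2, 1/2, 2/0, 2/2}
SC∖claimed = {2/0}

missing: P0.R0=2 P0.R1=0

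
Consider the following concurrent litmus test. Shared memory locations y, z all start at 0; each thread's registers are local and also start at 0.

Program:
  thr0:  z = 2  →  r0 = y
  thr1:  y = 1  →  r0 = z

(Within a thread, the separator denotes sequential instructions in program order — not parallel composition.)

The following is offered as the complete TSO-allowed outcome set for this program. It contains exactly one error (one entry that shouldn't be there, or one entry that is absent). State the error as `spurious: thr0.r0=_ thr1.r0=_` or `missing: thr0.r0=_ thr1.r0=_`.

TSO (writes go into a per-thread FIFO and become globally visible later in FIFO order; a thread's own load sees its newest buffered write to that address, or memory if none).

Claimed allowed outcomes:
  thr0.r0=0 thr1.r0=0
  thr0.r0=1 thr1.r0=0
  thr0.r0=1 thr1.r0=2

outcome vector order: (thr0.r0,thr1.r0)
TSO (4): (0,0), (0,2), (1,0), (1,2)
TSO∖claimed = {(0,2)}

missing: thr0.r0=0 thr1.r0=2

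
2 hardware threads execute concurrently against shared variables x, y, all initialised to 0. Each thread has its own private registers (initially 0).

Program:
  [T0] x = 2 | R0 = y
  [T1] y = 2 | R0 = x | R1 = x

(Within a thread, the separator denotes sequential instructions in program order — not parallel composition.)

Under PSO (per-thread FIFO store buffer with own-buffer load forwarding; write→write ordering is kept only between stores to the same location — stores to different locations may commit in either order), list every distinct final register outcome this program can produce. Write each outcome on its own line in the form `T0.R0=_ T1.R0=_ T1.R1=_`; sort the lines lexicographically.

outcome vector order: (T0.R0,T1.R0,T1.R1)
|PSO outcomes| = 6

T0.R0=0 T1.R0=0 T1.R1=0
T0.R0=0 T1.R0=0 T1.R1=2
T0.R0=0 T1.R0=2 T1.R1=2
T0.R0=2 T1.R0=0 T1.R1=0
T0.R0=2 T1.R0=0 T1.R1=2
T0.R0=2 T1.R0=2 T1.R1=2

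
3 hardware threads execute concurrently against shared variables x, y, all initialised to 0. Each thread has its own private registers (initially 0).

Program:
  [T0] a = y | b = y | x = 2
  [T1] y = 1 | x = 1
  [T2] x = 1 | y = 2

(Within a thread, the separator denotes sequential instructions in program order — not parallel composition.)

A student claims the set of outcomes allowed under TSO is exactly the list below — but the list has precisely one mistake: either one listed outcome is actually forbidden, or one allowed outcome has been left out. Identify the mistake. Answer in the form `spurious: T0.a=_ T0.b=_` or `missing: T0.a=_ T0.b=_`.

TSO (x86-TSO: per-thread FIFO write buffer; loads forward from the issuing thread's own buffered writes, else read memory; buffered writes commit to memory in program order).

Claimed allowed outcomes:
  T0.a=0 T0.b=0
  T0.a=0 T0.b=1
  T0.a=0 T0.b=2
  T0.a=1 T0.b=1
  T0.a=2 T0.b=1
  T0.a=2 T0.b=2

missing: T0.a=1 T0.b=2

outcome vector order: (T0.a,T0.b)
TSO (7): 00; 01; 02; 11; 12; 21; 22
TSO∖claimed = {12}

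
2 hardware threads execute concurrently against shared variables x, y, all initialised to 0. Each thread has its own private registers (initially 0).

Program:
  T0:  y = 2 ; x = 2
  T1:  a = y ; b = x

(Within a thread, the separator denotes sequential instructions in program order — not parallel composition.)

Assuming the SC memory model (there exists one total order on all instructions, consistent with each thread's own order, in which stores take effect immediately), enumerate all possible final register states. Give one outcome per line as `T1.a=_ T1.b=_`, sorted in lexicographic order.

T1.a=0 T1.b=0
T1.a=0 T1.b=2
T1.a=2 T1.b=0
T1.a=2 T1.b=2

outcome vector order: (T1.a,T1.b)
|SC outcomes| = 4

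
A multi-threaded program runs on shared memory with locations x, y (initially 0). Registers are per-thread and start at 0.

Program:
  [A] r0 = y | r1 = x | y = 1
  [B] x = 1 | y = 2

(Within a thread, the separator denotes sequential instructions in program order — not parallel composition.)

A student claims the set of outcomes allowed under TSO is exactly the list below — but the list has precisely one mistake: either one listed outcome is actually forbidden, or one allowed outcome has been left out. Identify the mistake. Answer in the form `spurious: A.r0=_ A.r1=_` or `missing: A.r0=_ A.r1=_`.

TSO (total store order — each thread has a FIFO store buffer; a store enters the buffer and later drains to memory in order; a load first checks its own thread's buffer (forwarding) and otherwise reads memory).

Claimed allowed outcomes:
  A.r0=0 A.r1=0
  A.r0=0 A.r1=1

outcome vector order: (A.r0,A.r1)
under TSO → 00 01 21
TSO∖claimed = {21}

missing: A.r0=2 A.r1=1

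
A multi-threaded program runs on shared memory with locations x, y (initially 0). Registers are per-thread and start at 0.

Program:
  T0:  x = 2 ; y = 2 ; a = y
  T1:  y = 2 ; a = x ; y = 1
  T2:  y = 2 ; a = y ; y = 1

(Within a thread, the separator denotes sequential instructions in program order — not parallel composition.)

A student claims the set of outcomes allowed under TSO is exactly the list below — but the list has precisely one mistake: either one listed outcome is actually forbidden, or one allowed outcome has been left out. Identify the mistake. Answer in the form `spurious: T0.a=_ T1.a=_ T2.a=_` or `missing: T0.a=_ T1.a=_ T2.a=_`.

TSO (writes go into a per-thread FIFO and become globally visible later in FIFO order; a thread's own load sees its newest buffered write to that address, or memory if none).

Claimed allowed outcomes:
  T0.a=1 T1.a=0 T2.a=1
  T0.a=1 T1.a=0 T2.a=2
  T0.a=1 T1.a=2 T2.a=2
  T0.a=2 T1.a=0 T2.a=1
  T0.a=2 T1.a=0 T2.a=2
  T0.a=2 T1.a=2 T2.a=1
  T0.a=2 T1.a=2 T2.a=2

missing: T0.a=1 T1.a=2 T2.a=1

outcome vector order: (T0.a,T1.a,T2.a)
[TSO] allowed = {101; 102; 121; 122; 201; 202; 221; 222}
TSO∖claimed = {121}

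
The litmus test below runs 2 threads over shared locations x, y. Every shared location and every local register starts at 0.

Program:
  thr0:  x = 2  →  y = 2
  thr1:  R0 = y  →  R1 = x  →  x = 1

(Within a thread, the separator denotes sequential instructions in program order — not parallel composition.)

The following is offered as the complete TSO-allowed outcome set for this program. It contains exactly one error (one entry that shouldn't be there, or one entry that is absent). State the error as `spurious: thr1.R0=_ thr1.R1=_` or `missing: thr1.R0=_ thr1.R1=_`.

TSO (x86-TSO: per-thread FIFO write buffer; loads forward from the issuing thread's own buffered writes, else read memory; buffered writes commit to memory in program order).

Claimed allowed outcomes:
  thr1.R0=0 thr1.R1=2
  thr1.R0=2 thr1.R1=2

outcome vector order: (thr1.R0,thr1.R1)
TSO (3): 0/0; 0/2; 2/2
TSO∖claimed = {0/0}

missing: thr1.R0=0 thr1.R1=0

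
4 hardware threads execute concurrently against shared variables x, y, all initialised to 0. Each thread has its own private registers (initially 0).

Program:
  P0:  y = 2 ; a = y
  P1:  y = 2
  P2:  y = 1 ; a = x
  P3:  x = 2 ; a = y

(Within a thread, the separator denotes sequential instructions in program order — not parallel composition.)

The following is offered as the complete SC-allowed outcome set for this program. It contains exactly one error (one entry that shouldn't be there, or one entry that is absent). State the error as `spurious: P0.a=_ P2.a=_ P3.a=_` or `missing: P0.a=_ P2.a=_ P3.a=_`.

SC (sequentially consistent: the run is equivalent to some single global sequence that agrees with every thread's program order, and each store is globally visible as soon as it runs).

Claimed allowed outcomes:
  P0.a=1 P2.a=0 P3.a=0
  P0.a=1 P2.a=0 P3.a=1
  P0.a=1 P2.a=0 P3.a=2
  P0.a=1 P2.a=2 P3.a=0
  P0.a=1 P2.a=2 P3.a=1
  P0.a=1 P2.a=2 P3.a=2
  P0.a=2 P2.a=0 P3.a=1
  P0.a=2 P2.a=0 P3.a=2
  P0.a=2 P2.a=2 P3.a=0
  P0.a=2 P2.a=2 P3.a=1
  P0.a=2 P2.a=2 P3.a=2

outcome vector order: (P0.a,P2.a,P3.a)
SC: 10 outcomes — {(1,0,1) (1,0,2) (1,2,0) (1,2,1) (1,2,2) (2,0,1) (2,0,2) (2,2,0) (2,2,1) (2,2,2)}
claimed∖SC = {(1,0,0)}

spurious: P0.a=1 P2.a=0 P3.a=0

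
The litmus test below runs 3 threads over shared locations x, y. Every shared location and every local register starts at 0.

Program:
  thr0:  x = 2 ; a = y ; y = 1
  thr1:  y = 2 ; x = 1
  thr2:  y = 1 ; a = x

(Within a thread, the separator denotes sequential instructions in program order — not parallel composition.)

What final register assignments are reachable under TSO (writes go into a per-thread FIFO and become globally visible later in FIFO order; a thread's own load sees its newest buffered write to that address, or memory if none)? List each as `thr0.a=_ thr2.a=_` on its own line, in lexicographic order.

thr0.a=0 thr2.a=0
thr0.a=0 thr2.a=1
thr0.a=0 thr2.a=2
thr0.a=1 thr2.a=0
thr0.a=1 thr2.a=1
thr0.a=1 thr2.a=2
thr0.a=2 thr2.a=0
thr0.a=2 thr2.a=1
thr0.a=2 thr2.a=2

outcome vector order: (thr0.a,thr2.a)
|TSO outcomes| = 9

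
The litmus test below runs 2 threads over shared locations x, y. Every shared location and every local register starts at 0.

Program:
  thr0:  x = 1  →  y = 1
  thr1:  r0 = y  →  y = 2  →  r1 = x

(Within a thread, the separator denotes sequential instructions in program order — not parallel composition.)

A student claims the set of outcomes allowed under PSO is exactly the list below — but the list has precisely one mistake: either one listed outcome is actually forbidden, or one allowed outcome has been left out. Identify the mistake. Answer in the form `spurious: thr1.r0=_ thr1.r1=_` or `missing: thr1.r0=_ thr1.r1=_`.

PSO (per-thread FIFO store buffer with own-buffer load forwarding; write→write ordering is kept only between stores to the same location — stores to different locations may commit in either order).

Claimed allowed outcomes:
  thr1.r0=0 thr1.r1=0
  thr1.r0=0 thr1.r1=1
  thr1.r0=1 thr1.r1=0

outcome vector order: (thr1.r0,thr1.r1)
under PSO → <0 0>; <0 1>; <1 0>; <1 1>
PSO∖claimed = {<1 1>}

missing: thr1.r0=1 thr1.r1=1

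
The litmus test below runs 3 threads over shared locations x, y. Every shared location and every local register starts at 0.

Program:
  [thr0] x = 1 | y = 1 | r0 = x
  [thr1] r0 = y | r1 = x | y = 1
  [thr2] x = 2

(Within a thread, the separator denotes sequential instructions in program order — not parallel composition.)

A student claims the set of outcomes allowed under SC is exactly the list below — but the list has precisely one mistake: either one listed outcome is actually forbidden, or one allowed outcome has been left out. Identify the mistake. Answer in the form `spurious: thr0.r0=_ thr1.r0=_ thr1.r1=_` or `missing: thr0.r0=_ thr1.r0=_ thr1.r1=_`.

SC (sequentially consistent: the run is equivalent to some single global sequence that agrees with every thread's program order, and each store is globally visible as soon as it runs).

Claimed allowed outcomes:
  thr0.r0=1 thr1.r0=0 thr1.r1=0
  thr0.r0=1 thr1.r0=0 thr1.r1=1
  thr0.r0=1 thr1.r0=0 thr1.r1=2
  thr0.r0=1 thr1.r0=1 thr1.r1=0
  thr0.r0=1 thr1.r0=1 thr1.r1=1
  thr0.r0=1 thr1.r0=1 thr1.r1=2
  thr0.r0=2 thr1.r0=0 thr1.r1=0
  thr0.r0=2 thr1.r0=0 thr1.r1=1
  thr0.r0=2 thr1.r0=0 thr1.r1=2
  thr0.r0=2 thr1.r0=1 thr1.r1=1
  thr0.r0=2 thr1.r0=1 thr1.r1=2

spurious: thr0.r0=1 thr1.r0=1 thr1.r1=0

outcome vector order: (thr0.r0,thr1.r0,thr1.r1)
under SC → 100 101 102 111 112 200 201 202 211 212
claimed∖SC = {110}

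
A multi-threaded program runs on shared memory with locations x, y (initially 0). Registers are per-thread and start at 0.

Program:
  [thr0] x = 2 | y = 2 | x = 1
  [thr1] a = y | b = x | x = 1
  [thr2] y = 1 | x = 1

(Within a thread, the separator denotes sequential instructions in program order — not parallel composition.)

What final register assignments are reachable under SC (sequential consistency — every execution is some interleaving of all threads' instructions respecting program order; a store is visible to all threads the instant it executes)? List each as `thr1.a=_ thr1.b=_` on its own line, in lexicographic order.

outcome vector order: (thr1.a,thr1.b)
|SC outcomes| = 8

thr1.a=0 thr1.b=0
thr1.a=0 thr1.b=1
thr1.a=0 thr1.b=2
thr1.a=1 thr1.b=0
thr1.a=1 thr1.b=1
thr1.a=1 thr1.b=2
thr1.a=2 thr1.b=1
thr1.a=2 thr1.b=2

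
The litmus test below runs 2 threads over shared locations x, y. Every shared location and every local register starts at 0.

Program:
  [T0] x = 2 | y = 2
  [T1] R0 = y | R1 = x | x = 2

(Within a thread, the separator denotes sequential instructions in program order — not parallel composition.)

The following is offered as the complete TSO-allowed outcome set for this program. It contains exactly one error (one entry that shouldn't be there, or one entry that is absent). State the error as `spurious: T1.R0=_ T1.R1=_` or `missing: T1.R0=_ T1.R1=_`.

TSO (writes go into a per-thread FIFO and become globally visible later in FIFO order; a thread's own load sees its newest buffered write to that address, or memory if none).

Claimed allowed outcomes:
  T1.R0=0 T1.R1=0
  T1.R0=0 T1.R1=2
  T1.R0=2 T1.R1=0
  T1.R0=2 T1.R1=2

spurious: T1.R0=2 T1.R1=0

outcome vector order: (T1.R0,T1.R1)
TSO (3): (0,0) (0,2) (2,2)
claimed∖TSO = {(2,0)}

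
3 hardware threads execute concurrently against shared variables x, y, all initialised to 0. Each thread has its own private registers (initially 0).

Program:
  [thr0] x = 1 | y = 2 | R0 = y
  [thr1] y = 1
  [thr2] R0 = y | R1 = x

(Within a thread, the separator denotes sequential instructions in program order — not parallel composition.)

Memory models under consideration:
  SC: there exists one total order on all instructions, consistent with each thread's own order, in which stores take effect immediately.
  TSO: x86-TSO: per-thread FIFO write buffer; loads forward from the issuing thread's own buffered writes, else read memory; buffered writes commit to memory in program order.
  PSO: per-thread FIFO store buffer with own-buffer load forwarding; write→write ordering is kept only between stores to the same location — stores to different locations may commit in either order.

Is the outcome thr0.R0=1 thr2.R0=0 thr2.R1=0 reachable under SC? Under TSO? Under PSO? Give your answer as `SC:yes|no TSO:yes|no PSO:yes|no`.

SC:yes TSO:yes PSO:yes

outcome vector order: (thr0.R0,thr2.R0,thr2.R1)
under SC → <1 0 0>, <1 0 1>, <1 1 1>, <1 2 1>, <2 0 0>, <2 0 1>, <2 1 0>, <2 1 1>, <2 2 1>
under TSO → <1 0 0>, <1 0 1>, <1 1 1>, <1 2 1>, <2 0 0>, <2 0 1>, <2 1 0>, <2 1 1>, <2 2 1>
under PSO → <1 0 0>, <1 0 1>, <1 1 0>, <1 1 1>, <1 2 0>, <1 2 1>, <2 0 0>, <2 0 1>, <2 1 0>, <2 1 1>, <2 2 0>, <2 2 1>
target <1 0 0> ∈ {SC,TSO,PSO}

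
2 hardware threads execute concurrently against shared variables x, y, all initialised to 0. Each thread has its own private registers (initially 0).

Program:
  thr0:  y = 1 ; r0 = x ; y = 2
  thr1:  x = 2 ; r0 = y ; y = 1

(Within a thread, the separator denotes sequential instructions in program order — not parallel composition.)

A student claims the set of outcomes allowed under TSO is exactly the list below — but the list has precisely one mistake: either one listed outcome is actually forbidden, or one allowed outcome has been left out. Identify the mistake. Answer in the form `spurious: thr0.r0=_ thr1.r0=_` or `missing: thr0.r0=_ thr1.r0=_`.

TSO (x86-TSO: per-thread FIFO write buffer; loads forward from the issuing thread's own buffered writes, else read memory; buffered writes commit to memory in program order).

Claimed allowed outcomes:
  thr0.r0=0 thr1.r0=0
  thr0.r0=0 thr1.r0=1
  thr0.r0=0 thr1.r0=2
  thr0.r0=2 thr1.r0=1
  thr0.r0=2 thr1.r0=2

outcome vector order: (thr0.r0,thr1.r0)
TSO: 6 outcomes — {(0,0), (0,1), (0,2), (2,0), (2,1), (2,2)}
TSO∖claimed = {(2,0)}

missing: thr0.r0=2 thr1.r0=0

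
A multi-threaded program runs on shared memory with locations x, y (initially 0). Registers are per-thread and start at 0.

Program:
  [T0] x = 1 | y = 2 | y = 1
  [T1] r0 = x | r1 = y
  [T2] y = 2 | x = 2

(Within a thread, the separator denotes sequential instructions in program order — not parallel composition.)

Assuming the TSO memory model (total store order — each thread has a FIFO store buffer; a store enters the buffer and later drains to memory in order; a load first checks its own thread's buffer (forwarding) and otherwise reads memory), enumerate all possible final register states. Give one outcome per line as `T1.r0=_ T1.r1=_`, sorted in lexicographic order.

outcome vector order: (T1.r0,T1.r1)
|TSO outcomes| = 8

T1.r0=0 T1.r1=0
T1.r0=0 T1.r1=1
T1.r0=0 T1.r1=2
T1.r0=1 T1.r1=0
T1.r0=1 T1.r1=1
T1.r0=1 T1.r1=2
T1.r0=2 T1.r1=1
T1.r0=2 T1.r1=2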